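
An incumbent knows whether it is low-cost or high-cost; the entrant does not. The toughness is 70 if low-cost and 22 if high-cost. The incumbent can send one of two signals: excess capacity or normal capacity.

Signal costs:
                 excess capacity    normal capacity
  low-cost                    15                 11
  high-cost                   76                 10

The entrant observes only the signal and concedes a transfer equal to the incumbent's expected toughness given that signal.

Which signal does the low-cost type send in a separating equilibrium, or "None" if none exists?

excess capacity

Try low-cost → excess capacity, high-cost → normal capacity:
  If types separate, excess capacity earns payment 70 and normal capacity earns 22.
  Low-cost: excess capacity gives 70 − 15 = 55; normal capacity gives 22 − 11 = 11. No deviation. ✓
  High-cost: normal capacity gives 22 − 10 = 12; excess capacity gives 70 − 76 = -6. No deviation. ✓
Both hold — the low-cost type sends excess capacity.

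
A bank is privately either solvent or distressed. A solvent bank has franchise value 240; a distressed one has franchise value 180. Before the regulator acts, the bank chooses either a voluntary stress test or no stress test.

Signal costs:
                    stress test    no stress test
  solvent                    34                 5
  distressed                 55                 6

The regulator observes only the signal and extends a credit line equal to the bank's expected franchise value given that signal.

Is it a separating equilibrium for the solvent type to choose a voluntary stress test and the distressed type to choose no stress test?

Under separation the regulator infers type exactly: stress test → solvent (pays 240), no stress test → distressed (pays 180).
Solvent: stress test gives 240 − 34 = 206; no stress test gives 180 − 5 = 175. No deviation. ✓
Distressed: no stress test gives 180 − 6 = 174; stress test gives 240 − 55 = 185. Would deviate. ✗

No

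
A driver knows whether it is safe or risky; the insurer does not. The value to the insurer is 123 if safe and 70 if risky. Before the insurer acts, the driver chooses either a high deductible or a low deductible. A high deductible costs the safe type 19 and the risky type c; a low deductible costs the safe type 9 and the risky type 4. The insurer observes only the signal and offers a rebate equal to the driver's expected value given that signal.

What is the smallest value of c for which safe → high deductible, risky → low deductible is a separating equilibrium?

57

Under separation: high deductible → safe (pays 123); low deductible → risky (pays 70).
Safe: 123 − 19 = 104 ≥ 70 − 9 = 61. Holds regardless of c. ✓
Risky: 70 − 4 ≥ 123 − c, so c ≥ 123 − 66 = 57.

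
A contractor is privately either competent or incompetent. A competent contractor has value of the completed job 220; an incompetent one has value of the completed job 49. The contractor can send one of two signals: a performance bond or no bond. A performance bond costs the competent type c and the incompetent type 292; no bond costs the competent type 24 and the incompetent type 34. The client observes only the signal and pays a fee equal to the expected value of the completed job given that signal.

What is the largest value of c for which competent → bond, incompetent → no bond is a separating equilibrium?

195

Under separation: bond → competent (pays 220); no bond → incompetent (pays 49).
Incompetent: 49 − 34 = 15 ≥ 220 − 292 = -72. Holds regardless of c. ✓
Competent: 220 − c ≥ 49 − 24, so c ≤ 220 − 25 = 195.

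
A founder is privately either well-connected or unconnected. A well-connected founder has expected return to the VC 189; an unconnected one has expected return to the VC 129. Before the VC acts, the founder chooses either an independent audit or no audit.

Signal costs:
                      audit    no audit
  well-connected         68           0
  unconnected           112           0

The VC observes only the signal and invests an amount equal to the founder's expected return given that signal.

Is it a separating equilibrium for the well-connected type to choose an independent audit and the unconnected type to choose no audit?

Under separation the VC infers type exactly: audit → well-connected (pays 189), no audit → unconnected (pays 129).
Well-connected: audit gives 189 − 68 = 121; no audit gives 129 − 0 = 129. Would deviate. ✗
Unconnected: no audit gives 129 − 0 = 129; audit gives 189 − 112 = 77. No deviation. ✓

No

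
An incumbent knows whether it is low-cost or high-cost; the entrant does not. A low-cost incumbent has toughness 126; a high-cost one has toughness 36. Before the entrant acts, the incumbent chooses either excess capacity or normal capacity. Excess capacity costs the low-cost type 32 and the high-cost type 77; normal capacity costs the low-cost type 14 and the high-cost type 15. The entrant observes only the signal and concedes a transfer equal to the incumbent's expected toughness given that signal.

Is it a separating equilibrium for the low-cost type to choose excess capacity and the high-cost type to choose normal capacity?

No

Under separation the entrant infers type exactly: excess capacity → low-cost (pays 126), normal capacity → high-cost (pays 36).
Low-cost: excess capacity gives 126 − 32 = 94; normal capacity gives 36 − 14 = 22. No deviation. ✓
High-cost: normal capacity gives 36 − 15 = 21; excess capacity gives 126 − 77 = 49. Would deviate. ✗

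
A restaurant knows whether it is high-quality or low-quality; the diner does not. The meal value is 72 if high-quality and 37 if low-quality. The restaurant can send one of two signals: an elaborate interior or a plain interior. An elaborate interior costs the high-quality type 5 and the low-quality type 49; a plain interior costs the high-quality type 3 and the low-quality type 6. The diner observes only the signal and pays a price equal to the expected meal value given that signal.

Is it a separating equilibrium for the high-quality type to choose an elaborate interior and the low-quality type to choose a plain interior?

Yes

If types separate, elaborate interior earns payment 72 and plain interior earns 37.
High-quality: elaborate interior gives 72 − 5 = 67; plain interior gives 37 − 3 = 34. No deviation. ✓
Low-quality: plain interior gives 37 − 6 = 31; elaborate interior gives 72 − 49 = 23. No deviation. ✓
Both incentive constraints hold.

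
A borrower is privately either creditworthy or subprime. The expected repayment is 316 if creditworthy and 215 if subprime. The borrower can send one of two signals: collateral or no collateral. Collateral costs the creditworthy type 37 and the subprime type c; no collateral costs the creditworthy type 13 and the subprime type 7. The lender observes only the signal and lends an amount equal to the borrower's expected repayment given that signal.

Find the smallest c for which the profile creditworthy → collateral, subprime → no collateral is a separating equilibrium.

108

Under separation: collateral → creditworthy (pays 316); no collateral → subprime (pays 215).
Creditworthy: 316 − 37 = 279 ≥ 215 − 13 = 202. Holds regardless of c. ✓
Subprime: 215 − 7 ≥ 316 − c, so c ≥ 316 − 208 = 108.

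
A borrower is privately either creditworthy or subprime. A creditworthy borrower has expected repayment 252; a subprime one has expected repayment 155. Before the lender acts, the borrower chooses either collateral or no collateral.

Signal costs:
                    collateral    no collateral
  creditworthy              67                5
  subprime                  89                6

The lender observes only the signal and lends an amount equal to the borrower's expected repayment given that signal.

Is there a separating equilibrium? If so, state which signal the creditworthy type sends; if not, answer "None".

None

Try creditworthy → collateral, subprime → no collateral:
  Under separation the lender infers type exactly: collateral → creditworthy (pays 252), no collateral → subprime (pays 155).
  Creditworthy: collateral gives 252 − 67 = 185; no collateral gives 155 − 5 = 150. No deviation. ✓
  Subprime: no collateral gives 155 − 6 = 149; collateral gives 252 − 89 = 163. Would deviate. ✗
Try creditworthy → no collateral, subprime → collateral:
  Under separation the lender infers type exactly: no collateral → creditworthy (pays 252), collateral → subprime (pays 155).
  Creditworthy: no collateral gives 252 − 5 = 247; collateral gives 155 − 67 = 88. No deviation. ✓
  Subprime: collateral gives 155 − 89 = 66; no collateral gives 252 − 6 = 246. Would deviate. ✗
Neither assignment is incentive-compatible.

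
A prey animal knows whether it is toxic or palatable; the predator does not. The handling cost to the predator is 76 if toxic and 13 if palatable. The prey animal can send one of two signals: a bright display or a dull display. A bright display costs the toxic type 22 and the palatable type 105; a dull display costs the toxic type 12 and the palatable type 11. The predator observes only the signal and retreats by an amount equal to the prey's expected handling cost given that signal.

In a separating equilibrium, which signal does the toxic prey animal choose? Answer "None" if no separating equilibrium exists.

bright display

Try toxic → bright display, palatable → dull display:
  Under separation the predator infers type exactly: bright display → toxic (pays 76), dull display → palatable (pays 13).
  Toxic: bright display gives 76 − 22 = 54; dull display gives 13 − 12 = 1. No deviation. ✓
  Palatable: dull display gives 13 − 11 = 2; bright display gives 76 − 105 = -29. No deviation. ✓
Both hold — the toxic type sends bright display.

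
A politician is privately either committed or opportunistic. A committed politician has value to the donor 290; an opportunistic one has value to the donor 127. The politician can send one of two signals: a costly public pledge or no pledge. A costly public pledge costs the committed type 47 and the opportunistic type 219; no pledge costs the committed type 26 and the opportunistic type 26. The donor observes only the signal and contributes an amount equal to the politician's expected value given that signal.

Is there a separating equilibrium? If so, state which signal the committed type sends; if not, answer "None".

Try committed → pledge, opportunistic → no pledge:
  If types separate, pledge earns payment 290 and no pledge earns 127.
  Committed: pledge gives 290 − 47 = 243; no pledge gives 127 − 26 = 101. No deviation. ✓
  Opportunistic: no pledge gives 127 − 26 = 101; pledge gives 290 − 219 = 71. No deviation. ✓
Both hold — the committed type sends pledge.

pledge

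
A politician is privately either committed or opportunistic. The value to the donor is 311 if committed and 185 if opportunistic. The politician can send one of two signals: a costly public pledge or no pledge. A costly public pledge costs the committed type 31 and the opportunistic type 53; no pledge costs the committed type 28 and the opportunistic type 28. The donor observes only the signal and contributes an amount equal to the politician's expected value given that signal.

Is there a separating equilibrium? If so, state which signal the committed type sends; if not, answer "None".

None

Try committed → pledge, opportunistic → no pledge:
  Under separation the donor infers type exactly: pledge → committed (pays 311), no pledge → opportunistic (pays 185).
  Committed: pledge gives 311 − 31 = 280; no pledge gives 185 − 28 = 157. No deviation. ✓
  Opportunistic: no pledge gives 185 − 28 = 157; pledge gives 311 − 53 = 258. Would deviate. ✗
Try committed → no pledge, opportunistic → pledge:
  Under separation the donor infers type exactly: no pledge → committed (pays 311), pledge → opportunistic (pays 185).
  Committed: no pledge gives 311 − 28 = 283; pledge gives 185 − 31 = 154. No deviation. ✓
  Opportunistic: pledge gives 185 − 53 = 132; no pledge gives 311 − 28 = 283. Would deviate. ✗
Neither assignment is incentive-compatible.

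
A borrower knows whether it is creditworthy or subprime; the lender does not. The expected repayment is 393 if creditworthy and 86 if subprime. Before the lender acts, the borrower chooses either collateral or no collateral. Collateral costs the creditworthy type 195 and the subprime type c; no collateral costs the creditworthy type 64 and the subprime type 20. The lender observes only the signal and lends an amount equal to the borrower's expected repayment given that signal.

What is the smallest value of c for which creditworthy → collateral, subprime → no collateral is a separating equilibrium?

327

Under separation: collateral → creditworthy (pays 393); no collateral → subprime (pays 86).
Creditworthy: 393 − 195 = 198 ≥ 86 − 64 = 22. Holds regardless of c. ✓
Subprime: 86 − 20 ≥ 393 − c, so c ≥ 393 − 66 = 327.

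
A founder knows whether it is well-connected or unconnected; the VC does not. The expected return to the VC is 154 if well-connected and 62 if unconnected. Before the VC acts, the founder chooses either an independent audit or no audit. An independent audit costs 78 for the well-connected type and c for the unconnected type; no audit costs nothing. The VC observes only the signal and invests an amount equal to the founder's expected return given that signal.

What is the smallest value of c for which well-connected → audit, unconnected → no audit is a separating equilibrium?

92

Under separation: audit → well-connected (pays 154); no audit → unconnected (pays 62).
Well-connected: 154 − 78 = 76 ≥ 62 − 0 = 62. Holds regardless of c. ✓
Unconnected: 62 − 0 ≥ 154 − c, so c ≥ 154 − 62 = 92.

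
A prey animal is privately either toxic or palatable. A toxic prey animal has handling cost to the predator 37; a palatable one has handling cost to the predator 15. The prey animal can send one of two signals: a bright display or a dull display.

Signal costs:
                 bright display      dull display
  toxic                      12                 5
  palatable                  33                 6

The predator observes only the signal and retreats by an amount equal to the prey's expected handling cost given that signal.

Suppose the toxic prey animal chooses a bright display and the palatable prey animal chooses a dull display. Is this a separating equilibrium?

If types separate, bright display earns payment 37 and dull display earns 15.
Toxic: bright display gives 37 − 12 = 25; dull display gives 15 − 5 = 10. No deviation. ✓
Palatable: dull display gives 15 − 6 = 9; bright display gives 37 − 33 = 4. No deviation. ✓
Neither type gains from mimicking the other.

Yes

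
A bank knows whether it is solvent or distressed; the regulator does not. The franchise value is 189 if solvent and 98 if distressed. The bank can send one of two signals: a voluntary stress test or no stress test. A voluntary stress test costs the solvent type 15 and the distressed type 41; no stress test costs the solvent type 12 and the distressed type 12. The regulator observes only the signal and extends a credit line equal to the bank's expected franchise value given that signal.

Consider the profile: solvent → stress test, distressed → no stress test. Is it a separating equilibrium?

If types separate, stress test earns payment 189 and no stress test earns 98.
Solvent: stress test gives 189 − 15 = 174; no stress test gives 98 − 12 = 86. No deviation. ✓
Distressed: no stress test gives 98 − 12 = 86; stress test gives 189 − 41 = 148. Would deviate. ✗

No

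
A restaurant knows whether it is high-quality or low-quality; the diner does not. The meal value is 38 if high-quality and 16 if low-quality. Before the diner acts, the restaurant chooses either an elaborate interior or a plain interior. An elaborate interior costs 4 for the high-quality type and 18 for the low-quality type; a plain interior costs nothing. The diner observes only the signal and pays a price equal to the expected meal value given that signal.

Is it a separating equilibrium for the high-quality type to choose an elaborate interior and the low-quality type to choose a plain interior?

If types separate, elaborate interior earns payment 38 and plain interior earns 16.
High-quality: elaborate interior gives 38 − 4 = 34; plain interior gives 16 − 0 = 16. No deviation. ✓
Low-quality: plain interior gives 16 − 0 = 16; elaborate interior gives 38 − 18 = 20. Would deviate. ✗

No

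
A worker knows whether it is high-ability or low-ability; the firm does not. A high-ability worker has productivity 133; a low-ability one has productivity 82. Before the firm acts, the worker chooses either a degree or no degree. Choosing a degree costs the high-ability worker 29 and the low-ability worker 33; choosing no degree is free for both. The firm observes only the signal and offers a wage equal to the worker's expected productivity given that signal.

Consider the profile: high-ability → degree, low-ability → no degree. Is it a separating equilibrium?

No

If types separate, degree earns payment 133 and no degree earns 82.
High-ability: degree gives 133 − 29 = 104; no degree gives 82 − 0 = 82. No deviation. ✓
Low-ability: no degree gives 82 − 0 = 82; degree gives 133 − 33 = 100. Would deviate. ✗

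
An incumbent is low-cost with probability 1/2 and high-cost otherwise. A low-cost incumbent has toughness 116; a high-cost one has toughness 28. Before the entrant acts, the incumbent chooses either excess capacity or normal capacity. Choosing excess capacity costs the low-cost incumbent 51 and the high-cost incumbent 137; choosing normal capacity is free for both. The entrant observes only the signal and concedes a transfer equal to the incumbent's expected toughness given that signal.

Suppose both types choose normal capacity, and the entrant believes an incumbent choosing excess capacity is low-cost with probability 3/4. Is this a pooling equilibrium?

Yes

At the pooled signal (normal capacity) the entrant holds the prior 1/2 and pays 1/2·116 + 1/2·28 = 72. Off-path (excess capacity) belief 3/4 gives 3/4·116 + 1/4·28 = 94.
Low-cost: normal capacity gives 72 − 0 = 72; excess capacity gives 94 − 51 = 43. Stays. ✓
High-cost: normal capacity gives 72 − 0 = 72; excess capacity gives 94 − 137 = -43. Stays. ✓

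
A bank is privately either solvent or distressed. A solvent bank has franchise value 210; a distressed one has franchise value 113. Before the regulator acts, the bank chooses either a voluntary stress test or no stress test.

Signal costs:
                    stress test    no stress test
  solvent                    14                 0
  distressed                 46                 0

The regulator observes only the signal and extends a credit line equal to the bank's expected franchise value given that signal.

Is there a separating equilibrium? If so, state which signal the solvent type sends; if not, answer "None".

Try solvent → stress test, distressed → no stress test:
  Under separation the regulator infers type exactly: stress test → solvent (pays 210), no stress test → distressed (pays 113).
  Solvent: stress test gives 210 − 14 = 196; no stress test gives 113 − 0 = 113. No deviation. ✓
  Distressed: no stress test gives 113 − 0 = 113; stress test gives 210 − 46 = 164. Would deviate. ✗
Try solvent → no stress test, distressed → stress test:
  Under separation the regulator infers type exactly: no stress test → solvent (pays 210), stress test → distressed (pays 113).
  Solvent: no stress test gives 210 − 0 = 210; stress test gives 113 − 14 = 99. No deviation. ✓
  Distressed: stress test gives 113 − 46 = 67; no stress test gives 210 − 0 = 210. Would deviate. ✗
Neither assignment is incentive-compatible.

None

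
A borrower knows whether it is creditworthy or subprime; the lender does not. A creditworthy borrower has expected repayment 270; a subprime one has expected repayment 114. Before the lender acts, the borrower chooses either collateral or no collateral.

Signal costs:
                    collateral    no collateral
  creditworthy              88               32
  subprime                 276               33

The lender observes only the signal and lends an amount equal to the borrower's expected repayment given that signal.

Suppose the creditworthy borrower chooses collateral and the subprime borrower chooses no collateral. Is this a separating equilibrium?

Yes

If types separate, collateral earns payment 270 and no collateral earns 114.
Creditworthy: collateral gives 270 − 88 = 182; no collateral gives 114 − 32 = 82. No deviation. ✓
Subprime: no collateral gives 114 − 33 = 81; collateral gives 270 − 276 = -6. No deviation. ✓
Both incentive constraints hold.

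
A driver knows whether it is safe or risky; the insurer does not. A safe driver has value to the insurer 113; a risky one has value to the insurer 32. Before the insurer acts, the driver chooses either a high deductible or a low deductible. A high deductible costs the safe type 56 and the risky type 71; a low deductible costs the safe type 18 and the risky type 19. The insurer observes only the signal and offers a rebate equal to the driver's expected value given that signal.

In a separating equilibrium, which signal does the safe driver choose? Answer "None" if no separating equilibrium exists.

Try safe → high deductible, risky → low deductible:
  Under separation the insurer infers type exactly: high deductible → safe (pays 113), low deductible → risky (pays 32).
  Safe: high deductible gives 113 − 56 = 57; low deductible gives 32 − 18 = 14. No deviation. ✓
  Risky: low deductible gives 32 − 19 = 13; high deductible gives 113 − 71 = 42. Would deviate. ✗
Try safe → low deductible, risky → high deductible:
  Under separation the insurer infers type exactly: low deductible → safe (pays 113), high deductible → risky (pays 32).
  Safe: low deductible gives 113 − 18 = 95; high deductible gives 32 − 56 = -24. No deviation. ✓
  Risky: high deductible gives 32 − 71 = -39; low deductible gives 113 − 19 = 94. Would deviate. ✗
Neither assignment is incentive-compatible.

None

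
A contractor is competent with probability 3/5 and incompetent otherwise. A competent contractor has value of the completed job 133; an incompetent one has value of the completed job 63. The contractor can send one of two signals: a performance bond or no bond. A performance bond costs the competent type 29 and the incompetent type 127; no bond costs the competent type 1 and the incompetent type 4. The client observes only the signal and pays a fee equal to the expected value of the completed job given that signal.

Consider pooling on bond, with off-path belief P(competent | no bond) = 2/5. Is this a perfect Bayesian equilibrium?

No

At the pooled signal (bond) the client holds the prior 3/5 and pays 3/5·133 + 2/5·63 = 105. Off-path (no bond) belief 2/5 gives 2/5·133 + 3/5·63 = 91.
Competent: bond gives 105 − 29 = 76; no bond gives 91 − 1 = 90. Deviates. ✗
Incompetent: bond gives 105 − 127 = -22; no bond gives 91 − 4 = 87. Deviates. ✗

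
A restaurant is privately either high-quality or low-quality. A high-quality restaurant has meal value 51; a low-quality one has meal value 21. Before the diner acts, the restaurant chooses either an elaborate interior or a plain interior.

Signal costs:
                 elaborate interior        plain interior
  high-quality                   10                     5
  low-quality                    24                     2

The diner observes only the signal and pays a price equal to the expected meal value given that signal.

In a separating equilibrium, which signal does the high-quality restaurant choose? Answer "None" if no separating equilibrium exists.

Try high-quality → elaborate interior, low-quality → plain interior:
  Under separation the diner infers type exactly: elaborate interior → high-quality (pays 51), plain interior → low-quality (pays 21).
  High-quality: elaborate interior gives 51 − 10 = 41; plain interior gives 21 − 5 = 16. No deviation. ✓
  Low-quality: plain interior gives 21 − 2 = 19; elaborate interior gives 51 − 24 = 27. Would deviate. ✗
Try high-quality → plain interior, low-quality → elaborate interior:
  Under separation the diner infers type exactly: plain interior → high-quality (pays 51), elaborate interior → low-quality (pays 21).
  High-quality: plain interior gives 51 − 5 = 46; elaborate interior gives 21 − 10 = 11. No deviation. ✓
  Low-quality: elaborate interior gives 21 − 24 = -3; plain interior gives 51 − 2 = 49. Would deviate. ✗
Neither assignment is incentive-compatible.

None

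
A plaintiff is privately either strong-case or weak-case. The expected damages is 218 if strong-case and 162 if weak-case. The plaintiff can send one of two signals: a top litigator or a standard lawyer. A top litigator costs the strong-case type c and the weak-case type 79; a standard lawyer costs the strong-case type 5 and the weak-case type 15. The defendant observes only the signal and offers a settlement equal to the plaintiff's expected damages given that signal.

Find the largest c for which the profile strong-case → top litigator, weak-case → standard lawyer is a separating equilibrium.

Under separation: top litigator → strong-case (pays 218); standard lawyer → weak-case (pays 162).
Weak-case: 162 − 15 = 147 ≥ 218 − 79 = 139. Holds regardless of c. ✓
Strong-case: 218 − c ≥ 162 − 5, so c ≤ 218 − 157 = 61.

61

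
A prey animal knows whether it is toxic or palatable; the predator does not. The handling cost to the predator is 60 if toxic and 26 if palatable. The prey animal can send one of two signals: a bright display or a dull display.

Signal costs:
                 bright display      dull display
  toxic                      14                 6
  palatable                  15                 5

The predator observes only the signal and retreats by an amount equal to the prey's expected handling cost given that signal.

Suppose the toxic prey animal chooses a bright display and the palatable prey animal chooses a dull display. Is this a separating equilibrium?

No

If types separate, bright display earns payment 60 and dull display earns 26.
Toxic: bright display gives 60 − 14 = 46; dull display gives 26 − 6 = 20. No deviation. ✓
Palatable: dull display gives 26 − 5 = 21; bright display gives 60 − 15 = 45. Would deviate. ✗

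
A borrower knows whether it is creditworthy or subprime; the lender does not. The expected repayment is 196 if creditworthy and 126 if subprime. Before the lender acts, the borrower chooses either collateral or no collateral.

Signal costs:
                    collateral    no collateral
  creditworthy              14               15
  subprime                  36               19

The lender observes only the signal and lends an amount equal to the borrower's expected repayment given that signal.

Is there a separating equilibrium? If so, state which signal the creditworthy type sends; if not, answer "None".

None

Try creditworthy → collateral, subprime → no collateral:
  If types separate, collateral earns payment 196 and no collateral earns 126.
  Creditworthy: collateral gives 196 − 14 = 182; no collateral gives 126 − 15 = 111. No deviation. ✓
  Subprime: no collateral gives 126 − 19 = 107; collateral gives 196 − 36 = 160. Would deviate. ✗
Try creditworthy → no collateral, subprime → collateral:
  If types separate, no collateral earns payment 196 and collateral earns 126.
  Creditworthy: no collateral gives 196 − 15 = 181; collateral gives 126 − 14 = 112. No deviation. ✓
  Subprime: collateral gives 126 − 36 = 90; no collateral gives 196 − 19 = 177. Would deviate. ✗
Neither assignment is incentive-compatible.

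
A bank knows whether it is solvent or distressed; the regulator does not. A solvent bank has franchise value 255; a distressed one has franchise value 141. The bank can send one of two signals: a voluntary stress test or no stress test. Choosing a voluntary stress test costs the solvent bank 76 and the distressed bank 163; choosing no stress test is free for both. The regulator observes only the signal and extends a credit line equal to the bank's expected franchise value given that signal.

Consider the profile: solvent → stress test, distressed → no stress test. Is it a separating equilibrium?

Yes

If types separate, stress test earns payment 255 and no stress test earns 141.
Solvent: stress test gives 255 − 76 = 179; no stress test gives 141 − 0 = 141. No deviation. ✓
Distressed: no stress test gives 141 − 0 = 141; stress test gives 255 − 163 = 92. No deviation. ✓
Neither type gains from mimicking the other.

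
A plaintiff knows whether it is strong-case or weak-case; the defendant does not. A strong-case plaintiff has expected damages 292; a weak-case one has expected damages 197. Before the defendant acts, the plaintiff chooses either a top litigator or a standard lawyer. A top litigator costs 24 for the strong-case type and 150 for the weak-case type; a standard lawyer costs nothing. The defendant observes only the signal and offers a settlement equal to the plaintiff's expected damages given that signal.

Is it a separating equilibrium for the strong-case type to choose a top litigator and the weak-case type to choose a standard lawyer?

Yes

If types separate, top litigator earns payment 292 and standard lawyer earns 197.
Strong-case: top litigator gives 292 − 24 = 268; standard lawyer gives 197 − 0 = 197. No deviation. ✓
Weak-case: standard lawyer gives 197 − 0 = 197; top litigator gives 292 − 150 = 142. No deviation. ✓
Neither type gains from mimicking the other.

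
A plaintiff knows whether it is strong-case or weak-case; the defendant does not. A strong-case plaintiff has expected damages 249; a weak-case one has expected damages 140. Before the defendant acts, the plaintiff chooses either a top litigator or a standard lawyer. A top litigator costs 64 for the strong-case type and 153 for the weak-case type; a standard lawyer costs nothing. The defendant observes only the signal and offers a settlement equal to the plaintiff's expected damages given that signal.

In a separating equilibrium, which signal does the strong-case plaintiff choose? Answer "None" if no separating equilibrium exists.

top litigator

Try strong-case → top litigator, weak-case → standard lawyer:
  If types separate, top litigator earns payment 249 and standard lawyer earns 140.
  Strong-case: top litigator gives 249 − 64 = 185; standard lawyer gives 140 − 0 = 140. No deviation. ✓
  Weak-case: standard lawyer gives 140 − 0 = 140; top litigator gives 249 − 153 = 96. No deviation. ✓
Both hold — the strong-case type sends top litigator.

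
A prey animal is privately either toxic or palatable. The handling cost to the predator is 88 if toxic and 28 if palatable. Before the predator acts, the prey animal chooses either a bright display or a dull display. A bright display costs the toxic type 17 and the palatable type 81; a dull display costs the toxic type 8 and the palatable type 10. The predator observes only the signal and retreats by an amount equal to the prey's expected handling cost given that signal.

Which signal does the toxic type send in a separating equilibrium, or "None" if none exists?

bright display

Try toxic → bright display, palatable → dull display:
  Under separation the predator infers type exactly: bright display → toxic (pays 88), dull display → palatable (pays 28).
  Toxic: bright display gives 88 − 17 = 71; dull display gives 28 − 8 = 20. No deviation. ✓
  Palatable: dull display gives 28 − 10 = 18; bright display gives 88 − 81 = 7. No deviation. ✓
Both hold — the toxic type sends bright display.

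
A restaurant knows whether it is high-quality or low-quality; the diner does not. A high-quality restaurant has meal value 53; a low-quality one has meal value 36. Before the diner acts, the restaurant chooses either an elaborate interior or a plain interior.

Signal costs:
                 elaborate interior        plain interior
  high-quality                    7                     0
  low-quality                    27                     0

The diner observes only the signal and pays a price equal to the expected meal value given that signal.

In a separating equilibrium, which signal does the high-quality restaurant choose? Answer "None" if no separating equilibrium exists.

Try high-quality → elaborate interior, low-quality → plain interior:
  If types separate, elaborate interior earns payment 53 and plain interior earns 36.
  High-quality: elaborate interior gives 53 − 7 = 46; plain interior gives 36 − 0 = 36. No deviation. ✓
  Low-quality: plain interior gives 36 − 0 = 36; elaborate interior gives 53 − 27 = 26. No deviation. ✓
Both hold — the high-quality type sends elaborate interior.

elaborate interior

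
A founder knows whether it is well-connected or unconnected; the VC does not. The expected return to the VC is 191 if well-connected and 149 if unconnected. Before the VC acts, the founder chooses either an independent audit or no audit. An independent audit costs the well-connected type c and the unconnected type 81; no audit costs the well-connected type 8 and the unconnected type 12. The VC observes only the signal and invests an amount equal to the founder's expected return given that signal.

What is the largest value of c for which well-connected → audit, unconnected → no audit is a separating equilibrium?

Under separation: audit → well-connected (pays 191); no audit → unconnected (pays 149).
Unconnected: 149 − 12 = 137 ≥ 191 − 81 = 110. Holds regardless of c. ✓
Well-connected: 191 − c ≥ 149 − 8, so c ≤ 191 − 141 = 50.

50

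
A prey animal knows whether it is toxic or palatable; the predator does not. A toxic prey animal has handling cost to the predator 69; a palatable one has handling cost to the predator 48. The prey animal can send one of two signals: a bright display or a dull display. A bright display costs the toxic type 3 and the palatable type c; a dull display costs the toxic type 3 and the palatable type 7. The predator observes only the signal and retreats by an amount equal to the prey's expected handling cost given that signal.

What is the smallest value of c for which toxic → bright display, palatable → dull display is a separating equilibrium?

Under separation: bright display → toxic (pays 69); dull display → palatable (pays 48).
Toxic: 69 − 3 = 66 ≥ 48 − 3 = 45. Holds regardless of c. ✓
Palatable: 48 − 7 ≥ 69 − c, so c ≥ 69 − 41 = 28.

28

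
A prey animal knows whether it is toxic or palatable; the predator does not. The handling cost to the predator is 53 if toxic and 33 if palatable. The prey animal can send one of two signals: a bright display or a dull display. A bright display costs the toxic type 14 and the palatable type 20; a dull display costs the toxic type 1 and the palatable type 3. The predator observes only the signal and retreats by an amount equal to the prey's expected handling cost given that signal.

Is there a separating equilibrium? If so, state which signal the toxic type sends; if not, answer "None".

None

Try toxic → bright display, palatable → dull display:
  Under separation the predator infers type exactly: bright display → toxic (pays 53), dull display → palatable (pays 33).
  Toxic: bright display gives 53 − 14 = 39; dull display gives 33 − 1 = 32. No deviation. ✓
  Palatable: dull display gives 33 − 3 = 30; bright display gives 53 − 20 = 33. Would deviate. ✗
Try toxic → dull display, palatable → bright display:
  Under separation the predator infers type exactly: dull display → toxic (pays 53), bright display → palatable (pays 33).
  Toxic: dull display gives 53 − 1 = 52; bright display gives 33 − 14 = 19. No deviation. ✓
  Palatable: bright display gives 33 − 20 = 13; dull display gives 53 − 3 = 50. Would deviate. ✗
Neither assignment is incentive-compatible.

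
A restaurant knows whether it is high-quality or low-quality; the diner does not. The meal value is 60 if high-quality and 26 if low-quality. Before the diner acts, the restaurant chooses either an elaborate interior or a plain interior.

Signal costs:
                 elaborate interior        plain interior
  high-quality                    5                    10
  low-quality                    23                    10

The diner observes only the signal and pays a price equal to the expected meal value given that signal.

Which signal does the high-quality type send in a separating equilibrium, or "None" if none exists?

None

Try high-quality → elaborate interior, low-quality → plain interior:
  Under separation the diner infers type exactly: elaborate interior → high-quality (pays 60), plain interior → low-quality (pays 26).
  High-quality: elaborate interior gives 60 − 5 = 55; plain interior gives 26 − 10 = 16. No deviation. ✓
  Low-quality: plain interior gives 26 − 10 = 16; elaborate interior gives 60 − 23 = 37. Would deviate. ✗
Try high-quality → plain interior, low-quality → elaborate interior:
  Under separation the diner infers type exactly: plain interior → high-quality (pays 60), elaborate interior → low-quality (pays 26).
  High-quality: plain interior gives 60 − 10 = 50; elaborate interior gives 26 − 5 = 21. No deviation. ✓
  Low-quality: elaborate interior gives 26 − 23 = 3; plain interior gives 60 − 10 = 50. Would deviate. ✗
Neither assignment is incentive-compatible.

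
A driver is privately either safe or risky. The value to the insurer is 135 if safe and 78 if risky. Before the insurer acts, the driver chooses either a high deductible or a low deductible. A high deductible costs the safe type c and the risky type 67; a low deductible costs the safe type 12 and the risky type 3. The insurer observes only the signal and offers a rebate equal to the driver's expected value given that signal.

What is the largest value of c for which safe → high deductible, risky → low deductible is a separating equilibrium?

Under separation: high deductible → safe (pays 135); low deductible → risky (pays 78).
Risky: 78 − 3 = 75 ≥ 135 − 67 = 68. Holds regardless of c. ✓
Safe: 135 − c ≥ 78 − 12, so c ≤ 135 − 66 = 69.

69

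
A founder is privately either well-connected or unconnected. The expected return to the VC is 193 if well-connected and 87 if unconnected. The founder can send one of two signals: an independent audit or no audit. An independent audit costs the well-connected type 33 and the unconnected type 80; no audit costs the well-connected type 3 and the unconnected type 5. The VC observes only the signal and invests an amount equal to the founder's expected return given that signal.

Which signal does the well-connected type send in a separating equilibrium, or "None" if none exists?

None

Try well-connected → audit, unconnected → no audit:
  Under separation the VC infers type exactly: audit → well-connected (pays 193), no audit → unconnected (pays 87).
  Well-connected: audit gives 193 − 33 = 160; no audit gives 87 − 3 = 84. No deviation. ✓
  Unconnected: no audit gives 87 − 5 = 82; audit gives 193 − 80 = 113. Would deviate. ✗
Try well-connected → no audit, unconnected → audit:
  Under separation the VC infers type exactly: no audit → well-connected (pays 193), audit → unconnected (pays 87).
  Well-connected: no audit gives 193 − 3 = 190; audit gives 87 − 33 = 54. No deviation. ✓
  Unconnected: audit gives 87 − 80 = 7; no audit gives 193 − 5 = 188. Would deviate. ✗
Neither assignment is incentive-compatible.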